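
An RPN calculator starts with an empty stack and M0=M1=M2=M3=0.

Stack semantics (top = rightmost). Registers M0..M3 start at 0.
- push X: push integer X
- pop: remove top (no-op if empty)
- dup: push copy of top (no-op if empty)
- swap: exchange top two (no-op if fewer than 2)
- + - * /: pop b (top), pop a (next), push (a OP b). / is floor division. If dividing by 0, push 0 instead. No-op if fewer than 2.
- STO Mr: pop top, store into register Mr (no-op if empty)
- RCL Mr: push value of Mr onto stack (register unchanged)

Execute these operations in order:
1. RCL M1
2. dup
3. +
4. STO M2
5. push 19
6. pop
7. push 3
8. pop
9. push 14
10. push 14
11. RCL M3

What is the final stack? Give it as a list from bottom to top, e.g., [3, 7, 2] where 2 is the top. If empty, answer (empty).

After op 1 (RCL M1): stack=[0] mem=[0,0,0,0]
After op 2 (dup): stack=[0,0] mem=[0,0,0,0]
After op 3 (+): stack=[0] mem=[0,0,0,0]
After op 4 (STO M2): stack=[empty] mem=[0,0,0,0]
After op 5 (push 19): stack=[19] mem=[0,0,0,0]
After op 6 (pop): stack=[empty] mem=[0,0,0,0]
After op 7 (push 3): stack=[3] mem=[0,0,0,0]
After op 8 (pop): stack=[empty] mem=[0,0,0,0]
After op 9 (push 14): stack=[14] mem=[0,0,0,0]
After op 10 (push 14): stack=[14,14] mem=[0,0,0,0]
After op 11 (RCL M3): stack=[14,14,0] mem=[0,0,0,0]

Answer: [14, 14, 0]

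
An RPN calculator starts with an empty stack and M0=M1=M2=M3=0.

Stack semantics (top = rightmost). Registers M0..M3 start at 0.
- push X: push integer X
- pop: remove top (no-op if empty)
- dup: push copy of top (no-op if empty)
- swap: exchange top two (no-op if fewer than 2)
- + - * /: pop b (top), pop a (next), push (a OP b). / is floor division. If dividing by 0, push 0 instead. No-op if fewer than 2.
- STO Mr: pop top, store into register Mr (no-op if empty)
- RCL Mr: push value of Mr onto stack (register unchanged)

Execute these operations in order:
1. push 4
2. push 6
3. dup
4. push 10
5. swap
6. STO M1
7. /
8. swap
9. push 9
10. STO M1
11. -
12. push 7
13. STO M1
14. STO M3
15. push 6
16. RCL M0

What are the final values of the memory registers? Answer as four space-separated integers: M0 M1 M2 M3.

After op 1 (push 4): stack=[4] mem=[0,0,0,0]
After op 2 (push 6): stack=[4,6] mem=[0,0,0,0]
After op 3 (dup): stack=[4,6,6] mem=[0,0,0,0]
After op 4 (push 10): stack=[4,6,6,10] mem=[0,0,0,0]
After op 5 (swap): stack=[4,6,10,6] mem=[0,0,0,0]
After op 6 (STO M1): stack=[4,6,10] mem=[0,6,0,0]
After op 7 (/): stack=[4,0] mem=[0,6,0,0]
After op 8 (swap): stack=[0,4] mem=[0,6,0,0]
After op 9 (push 9): stack=[0,4,9] mem=[0,6,0,0]
After op 10 (STO M1): stack=[0,4] mem=[0,9,0,0]
After op 11 (-): stack=[-4] mem=[0,9,0,0]
After op 12 (push 7): stack=[-4,7] mem=[0,9,0,0]
After op 13 (STO M1): stack=[-4] mem=[0,7,0,0]
After op 14 (STO M3): stack=[empty] mem=[0,7,0,-4]
After op 15 (push 6): stack=[6] mem=[0,7,0,-4]
After op 16 (RCL M0): stack=[6,0] mem=[0,7,0,-4]

Answer: 0 7 0 -4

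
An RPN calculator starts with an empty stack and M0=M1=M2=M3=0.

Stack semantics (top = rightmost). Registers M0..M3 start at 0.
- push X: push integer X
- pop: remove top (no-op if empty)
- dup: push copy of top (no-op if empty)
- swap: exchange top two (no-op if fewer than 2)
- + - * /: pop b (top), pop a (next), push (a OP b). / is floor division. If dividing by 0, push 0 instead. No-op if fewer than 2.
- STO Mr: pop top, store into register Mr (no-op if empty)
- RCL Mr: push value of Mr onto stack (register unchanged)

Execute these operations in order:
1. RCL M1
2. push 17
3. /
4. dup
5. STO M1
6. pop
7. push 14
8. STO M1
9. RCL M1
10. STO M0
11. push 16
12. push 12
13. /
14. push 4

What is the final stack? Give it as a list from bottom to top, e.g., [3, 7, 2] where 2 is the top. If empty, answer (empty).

Answer: [1, 4]

Derivation:
After op 1 (RCL M1): stack=[0] mem=[0,0,0,0]
After op 2 (push 17): stack=[0,17] mem=[0,0,0,0]
After op 3 (/): stack=[0] mem=[0,0,0,0]
After op 4 (dup): stack=[0,0] mem=[0,0,0,0]
After op 5 (STO M1): stack=[0] mem=[0,0,0,0]
After op 6 (pop): stack=[empty] mem=[0,0,0,0]
After op 7 (push 14): stack=[14] mem=[0,0,0,0]
After op 8 (STO M1): stack=[empty] mem=[0,14,0,0]
After op 9 (RCL M1): stack=[14] mem=[0,14,0,0]
After op 10 (STO M0): stack=[empty] mem=[14,14,0,0]
After op 11 (push 16): stack=[16] mem=[14,14,0,0]
After op 12 (push 12): stack=[16,12] mem=[14,14,0,0]
After op 13 (/): stack=[1] mem=[14,14,0,0]
After op 14 (push 4): stack=[1,4] mem=[14,14,0,0]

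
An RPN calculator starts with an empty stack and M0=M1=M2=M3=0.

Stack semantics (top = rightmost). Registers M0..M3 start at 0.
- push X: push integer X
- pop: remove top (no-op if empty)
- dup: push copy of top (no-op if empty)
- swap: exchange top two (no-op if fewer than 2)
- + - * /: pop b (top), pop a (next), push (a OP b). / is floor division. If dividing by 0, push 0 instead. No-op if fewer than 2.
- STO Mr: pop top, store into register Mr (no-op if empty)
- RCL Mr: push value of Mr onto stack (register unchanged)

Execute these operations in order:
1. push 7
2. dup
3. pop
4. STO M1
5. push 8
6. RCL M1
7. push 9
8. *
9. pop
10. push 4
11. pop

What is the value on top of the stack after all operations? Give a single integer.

After op 1 (push 7): stack=[7] mem=[0,0,0,0]
After op 2 (dup): stack=[7,7] mem=[0,0,0,0]
After op 3 (pop): stack=[7] mem=[0,0,0,0]
After op 4 (STO M1): stack=[empty] mem=[0,7,0,0]
After op 5 (push 8): stack=[8] mem=[0,7,0,0]
After op 6 (RCL M1): stack=[8,7] mem=[0,7,0,0]
After op 7 (push 9): stack=[8,7,9] mem=[0,7,0,0]
After op 8 (*): stack=[8,63] mem=[0,7,0,0]
After op 9 (pop): stack=[8] mem=[0,7,0,0]
After op 10 (push 4): stack=[8,4] mem=[0,7,0,0]
After op 11 (pop): stack=[8] mem=[0,7,0,0]

Answer: 8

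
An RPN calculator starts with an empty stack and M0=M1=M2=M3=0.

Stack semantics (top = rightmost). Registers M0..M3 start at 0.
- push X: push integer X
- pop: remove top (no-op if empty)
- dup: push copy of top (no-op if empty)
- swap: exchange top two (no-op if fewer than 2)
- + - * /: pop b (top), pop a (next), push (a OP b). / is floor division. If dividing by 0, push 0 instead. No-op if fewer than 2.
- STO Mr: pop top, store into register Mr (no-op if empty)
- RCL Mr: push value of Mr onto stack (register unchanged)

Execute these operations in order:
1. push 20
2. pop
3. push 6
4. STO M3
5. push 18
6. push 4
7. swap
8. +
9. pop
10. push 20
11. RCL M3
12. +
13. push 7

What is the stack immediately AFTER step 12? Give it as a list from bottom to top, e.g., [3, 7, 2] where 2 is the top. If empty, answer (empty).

After op 1 (push 20): stack=[20] mem=[0,0,0,0]
After op 2 (pop): stack=[empty] mem=[0,0,0,0]
After op 3 (push 6): stack=[6] mem=[0,0,0,0]
After op 4 (STO M3): stack=[empty] mem=[0,0,0,6]
After op 5 (push 18): stack=[18] mem=[0,0,0,6]
After op 6 (push 4): stack=[18,4] mem=[0,0,0,6]
After op 7 (swap): stack=[4,18] mem=[0,0,0,6]
After op 8 (+): stack=[22] mem=[0,0,0,6]
After op 9 (pop): stack=[empty] mem=[0,0,0,6]
After op 10 (push 20): stack=[20] mem=[0,0,0,6]
After op 11 (RCL M3): stack=[20,6] mem=[0,0,0,6]
After op 12 (+): stack=[26] mem=[0,0,0,6]

[26]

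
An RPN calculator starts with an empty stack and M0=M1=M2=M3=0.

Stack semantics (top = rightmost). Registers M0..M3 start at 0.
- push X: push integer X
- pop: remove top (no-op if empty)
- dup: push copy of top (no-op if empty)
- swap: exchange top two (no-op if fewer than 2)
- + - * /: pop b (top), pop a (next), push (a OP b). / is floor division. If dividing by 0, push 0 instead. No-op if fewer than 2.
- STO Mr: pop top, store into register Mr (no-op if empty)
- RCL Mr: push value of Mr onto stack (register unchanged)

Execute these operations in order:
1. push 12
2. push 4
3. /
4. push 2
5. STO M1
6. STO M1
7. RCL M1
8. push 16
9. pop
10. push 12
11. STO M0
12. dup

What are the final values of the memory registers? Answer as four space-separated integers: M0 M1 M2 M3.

Answer: 12 3 0 0

Derivation:
After op 1 (push 12): stack=[12] mem=[0,0,0,0]
After op 2 (push 4): stack=[12,4] mem=[0,0,0,0]
After op 3 (/): stack=[3] mem=[0,0,0,0]
After op 4 (push 2): stack=[3,2] mem=[0,0,0,0]
After op 5 (STO M1): stack=[3] mem=[0,2,0,0]
After op 6 (STO M1): stack=[empty] mem=[0,3,0,0]
After op 7 (RCL M1): stack=[3] mem=[0,3,0,0]
After op 8 (push 16): stack=[3,16] mem=[0,3,0,0]
After op 9 (pop): stack=[3] mem=[0,3,0,0]
After op 10 (push 12): stack=[3,12] mem=[0,3,0,0]
After op 11 (STO M0): stack=[3] mem=[12,3,0,0]
After op 12 (dup): stack=[3,3] mem=[12,3,0,0]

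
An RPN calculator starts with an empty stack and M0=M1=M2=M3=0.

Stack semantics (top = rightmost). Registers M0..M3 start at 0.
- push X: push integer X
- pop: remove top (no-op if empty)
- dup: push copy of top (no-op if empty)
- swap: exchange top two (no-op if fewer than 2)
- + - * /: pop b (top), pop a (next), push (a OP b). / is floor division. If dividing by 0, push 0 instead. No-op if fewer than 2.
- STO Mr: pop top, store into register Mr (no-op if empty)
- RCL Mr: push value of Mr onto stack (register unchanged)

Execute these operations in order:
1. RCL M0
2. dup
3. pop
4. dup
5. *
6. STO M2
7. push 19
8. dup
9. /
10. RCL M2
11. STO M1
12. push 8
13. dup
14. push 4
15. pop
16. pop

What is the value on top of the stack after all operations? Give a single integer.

Answer: 8

Derivation:
After op 1 (RCL M0): stack=[0] mem=[0,0,0,0]
After op 2 (dup): stack=[0,0] mem=[0,0,0,0]
After op 3 (pop): stack=[0] mem=[0,0,0,0]
After op 4 (dup): stack=[0,0] mem=[0,0,0,0]
After op 5 (*): stack=[0] mem=[0,0,0,0]
After op 6 (STO M2): stack=[empty] mem=[0,0,0,0]
After op 7 (push 19): stack=[19] mem=[0,0,0,0]
After op 8 (dup): stack=[19,19] mem=[0,0,0,0]
After op 9 (/): stack=[1] mem=[0,0,0,0]
After op 10 (RCL M2): stack=[1,0] mem=[0,0,0,0]
After op 11 (STO M1): stack=[1] mem=[0,0,0,0]
After op 12 (push 8): stack=[1,8] mem=[0,0,0,0]
After op 13 (dup): stack=[1,8,8] mem=[0,0,0,0]
After op 14 (push 4): stack=[1,8,8,4] mem=[0,0,0,0]
After op 15 (pop): stack=[1,8,8] mem=[0,0,0,0]
After op 16 (pop): stack=[1,8] mem=[0,0,0,0]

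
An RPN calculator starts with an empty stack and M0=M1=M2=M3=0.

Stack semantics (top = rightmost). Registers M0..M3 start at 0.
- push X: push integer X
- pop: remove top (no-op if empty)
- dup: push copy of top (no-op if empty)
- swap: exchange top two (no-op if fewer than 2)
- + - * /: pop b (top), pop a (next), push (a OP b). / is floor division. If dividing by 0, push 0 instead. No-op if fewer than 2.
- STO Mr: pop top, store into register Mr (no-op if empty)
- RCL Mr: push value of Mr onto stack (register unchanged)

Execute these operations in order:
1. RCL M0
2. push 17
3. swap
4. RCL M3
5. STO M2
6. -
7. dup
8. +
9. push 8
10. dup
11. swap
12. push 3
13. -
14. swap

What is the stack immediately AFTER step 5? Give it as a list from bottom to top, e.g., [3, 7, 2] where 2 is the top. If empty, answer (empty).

After op 1 (RCL M0): stack=[0] mem=[0,0,0,0]
After op 2 (push 17): stack=[0,17] mem=[0,0,0,0]
After op 3 (swap): stack=[17,0] mem=[0,0,0,0]
After op 4 (RCL M3): stack=[17,0,0] mem=[0,0,0,0]
After op 5 (STO M2): stack=[17,0] mem=[0,0,0,0]

[17, 0]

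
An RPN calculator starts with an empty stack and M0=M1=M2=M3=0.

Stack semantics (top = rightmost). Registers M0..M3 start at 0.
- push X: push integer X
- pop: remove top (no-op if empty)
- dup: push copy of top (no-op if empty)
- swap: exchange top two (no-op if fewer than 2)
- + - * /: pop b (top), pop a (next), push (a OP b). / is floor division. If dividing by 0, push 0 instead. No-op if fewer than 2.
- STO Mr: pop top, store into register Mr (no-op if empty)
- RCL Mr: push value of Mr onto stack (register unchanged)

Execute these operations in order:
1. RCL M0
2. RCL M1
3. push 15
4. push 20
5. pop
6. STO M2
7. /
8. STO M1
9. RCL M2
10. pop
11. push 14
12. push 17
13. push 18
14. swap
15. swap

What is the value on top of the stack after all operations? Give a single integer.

After op 1 (RCL M0): stack=[0] mem=[0,0,0,0]
After op 2 (RCL M1): stack=[0,0] mem=[0,0,0,0]
After op 3 (push 15): stack=[0,0,15] mem=[0,0,0,0]
After op 4 (push 20): stack=[0,0,15,20] mem=[0,0,0,0]
After op 5 (pop): stack=[0,0,15] mem=[0,0,0,0]
After op 6 (STO M2): stack=[0,0] mem=[0,0,15,0]
After op 7 (/): stack=[0] mem=[0,0,15,0]
After op 8 (STO M1): stack=[empty] mem=[0,0,15,0]
After op 9 (RCL M2): stack=[15] mem=[0,0,15,0]
After op 10 (pop): stack=[empty] mem=[0,0,15,0]
After op 11 (push 14): stack=[14] mem=[0,0,15,0]
After op 12 (push 17): stack=[14,17] mem=[0,0,15,0]
After op 13 (push 18): stack=[14,17,18] mem=[0,0,15,0]
After op 14 (swap): stack=[14,18,17] mem=[0,0,15,0]
After op 15 (swap): stack=[14,17,18] mem=[0,0,15,0]

Answer: 18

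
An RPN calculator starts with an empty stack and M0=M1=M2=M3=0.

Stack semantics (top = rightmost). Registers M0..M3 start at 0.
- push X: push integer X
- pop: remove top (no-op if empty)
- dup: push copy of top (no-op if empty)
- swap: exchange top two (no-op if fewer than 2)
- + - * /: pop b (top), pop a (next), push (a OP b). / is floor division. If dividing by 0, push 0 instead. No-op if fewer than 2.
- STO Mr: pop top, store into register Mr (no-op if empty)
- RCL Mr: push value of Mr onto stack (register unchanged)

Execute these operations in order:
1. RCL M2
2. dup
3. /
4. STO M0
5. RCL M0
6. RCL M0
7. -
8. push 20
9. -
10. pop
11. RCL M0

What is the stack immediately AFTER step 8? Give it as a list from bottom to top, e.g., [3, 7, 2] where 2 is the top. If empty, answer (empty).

After op 1 (RCL M2): stack=[0] mem=[0,0,0,0]
After op 2 (dup): stack=[0,0] mem=[0,0,0,0]
After op 3 (/): stack=[0] mem=[0,0,0,0]
After op 4 (STO M0): stack=[empty] mem=[0,0,0,0]
After op 5 (RCL M0): stack=[0] mem=[0,0,0,0]
After op 6 (RCL M0): stack=[0,0] mem=[0,0,0,0]
After op 7 (-): stack=[0] mem=[0,0,0,0]
After op 8 (push 20): stack=[0,20] mem=[0,0,0,0]

[0, 20]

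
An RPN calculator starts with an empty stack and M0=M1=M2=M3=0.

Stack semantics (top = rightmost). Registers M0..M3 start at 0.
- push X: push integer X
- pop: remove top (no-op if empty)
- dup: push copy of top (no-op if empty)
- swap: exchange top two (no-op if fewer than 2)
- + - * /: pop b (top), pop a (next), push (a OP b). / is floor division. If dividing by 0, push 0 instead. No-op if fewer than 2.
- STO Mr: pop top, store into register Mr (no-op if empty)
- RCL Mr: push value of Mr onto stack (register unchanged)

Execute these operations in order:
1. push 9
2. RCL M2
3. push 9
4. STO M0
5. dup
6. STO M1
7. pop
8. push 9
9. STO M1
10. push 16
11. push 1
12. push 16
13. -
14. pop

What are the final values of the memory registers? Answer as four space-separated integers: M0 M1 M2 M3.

After op 1 (push 9): stack=[9] mem=[0,0,0,0]
After op 2 (RCL M2): stack=[9,0] mem=[0,0,0,0]
After op 3 (push 9): stack=[9,0,9] mem=[0,0,0,0]
After op 4 (STO M0): stack=[9,0] mem=[9,0,0,0]
After op 5 (dup): stack=[9,0,0] mem=[9,0,0,0]
After op 6 (STO M1): stack=[9,0] mem=[9,0,0,0]
After op 7 (pop): stack=[9] mem=[9,0,0,0]
After op 8 (push 9): stack=[9,9] mem=[9,0,0,0]
After op 9 (STO M1): stack=[9] mem=[9,9,0,0]
After op 10 (push 16): stack=[9,16] mem=[9,9,0,0]
After op 11 (push 1): stack=[9,16,1] mem=[9,9,0,0]
After op 12 (push 16): stack=[9,16,1,16] mem=[9,9,0,0]
After op 13 (-): stack=[9,16,-15] mem=[9,9,0,0]
After op 14 (pop): stack=[9,16] mem=[9,9,0,0]

Answer: 9 9 0 0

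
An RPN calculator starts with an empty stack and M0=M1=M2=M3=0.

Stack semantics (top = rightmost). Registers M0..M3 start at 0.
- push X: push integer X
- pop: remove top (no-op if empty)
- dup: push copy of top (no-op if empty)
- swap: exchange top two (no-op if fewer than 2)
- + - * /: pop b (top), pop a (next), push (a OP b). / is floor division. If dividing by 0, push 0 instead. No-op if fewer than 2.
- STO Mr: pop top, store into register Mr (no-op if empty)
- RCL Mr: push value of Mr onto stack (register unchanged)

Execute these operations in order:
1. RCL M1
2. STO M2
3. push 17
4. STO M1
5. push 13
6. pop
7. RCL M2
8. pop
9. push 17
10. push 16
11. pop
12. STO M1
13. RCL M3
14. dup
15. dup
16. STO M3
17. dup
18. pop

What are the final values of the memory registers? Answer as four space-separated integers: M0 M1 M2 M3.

Answer: 0 17 0 0

Derivation:
After op 1 (RCL M1): stack=[0] mem=[0,0,0,0]
After op 2 (STO M2): stack=[empty] mem=[0,0,0,0]
After op 3 (push 17): stack=[17] mem=[0,0,0,0]
After op 4 (STO M1): stack=[empty] mem=[0,17,0,0]
After op 5 (push 13): stack=[13] mem=[0,17,0,0]
After op 6 (pop): stack=[empty] mem=[0,17,0,0]
After op 7 (RCL M2): stack=[0] mem=[0,17,0,0]
After op 8 (pop): stack=[empty] mem=[0,17,0,0]
After op 9 (push 17): stack=[17] mem=[0,17,0,0]
After op 10 (push 16): stack=[17,16] mem=[0,17,0,0]
After op 11 (pop): stack=[17] mem=[0,17,0,0]
After op 12 (STO M1): stack=[empty] mem=[0,17,0,0]
After op 13 (RCL M3): stack=[0] mem=[0,17,0,0]
After op 14 (dup): stack=[0,0] mem=[0,17,0,0]
After op 15 (dup): stack=[0,0,0] mem=[0,17,0,0]
After op 16 (STO M3): stack=[0,0] mem=[0,17,0,0]
After op 17 (dup): stack=[0,0,0] mem=[0,17,0,0]
After op 18 (pop): stack=[0,0] mem=[0,17,0,0]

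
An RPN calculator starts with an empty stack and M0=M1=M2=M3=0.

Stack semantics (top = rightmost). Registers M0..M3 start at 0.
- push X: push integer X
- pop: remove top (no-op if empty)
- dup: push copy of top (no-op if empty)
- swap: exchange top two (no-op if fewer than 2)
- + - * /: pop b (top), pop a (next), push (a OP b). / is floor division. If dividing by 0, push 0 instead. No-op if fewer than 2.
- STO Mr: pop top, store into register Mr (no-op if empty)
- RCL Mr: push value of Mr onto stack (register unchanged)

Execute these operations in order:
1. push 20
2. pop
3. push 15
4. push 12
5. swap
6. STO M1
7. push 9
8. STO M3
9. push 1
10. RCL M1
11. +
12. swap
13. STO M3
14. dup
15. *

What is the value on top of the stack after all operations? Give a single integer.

After op 1 (push 20): stack=[20] mem=[0,0,0,0]
After op 2 (pop): stack=[empty] mem=[0,0,0,0]
After op 3 (push 15): stack=[15] mem=[0,0,0,0]
After op 4 (push 12): stack=[15,12] mem=[0,0,0,0]
After op 5 (swap): stack=[12,15] mem=[0,0,0,0]
After op 6 (STO M1): stack=[12] mem=[0,15,0,0]
After op 7 (push 9): stack=[12,9] mem=[0,15,0,0]
After op 8 (STO M3): stack=[12] mem=[0,15,0,9]
After op 9 (push 1): stack=[12,1] mem=[0,15,0,9]
After op 10 (RCL M1): stack=[12,1,15] mem=[0,15,0,9]
After op 11 (+): stack=[12,16] mem=[0,15,0,9]
After op 12 (swap): stack=[16,12] mem=[0,15,0,9]
After op 13 (STO M3): stack=[16] mem=[0,15,0,12]
After op 14 (dup): stack=[16,16] mem=[0,15,0,12]
After op 15 (*): stack=[256] mem=[0,15,0,12]

Answer: 256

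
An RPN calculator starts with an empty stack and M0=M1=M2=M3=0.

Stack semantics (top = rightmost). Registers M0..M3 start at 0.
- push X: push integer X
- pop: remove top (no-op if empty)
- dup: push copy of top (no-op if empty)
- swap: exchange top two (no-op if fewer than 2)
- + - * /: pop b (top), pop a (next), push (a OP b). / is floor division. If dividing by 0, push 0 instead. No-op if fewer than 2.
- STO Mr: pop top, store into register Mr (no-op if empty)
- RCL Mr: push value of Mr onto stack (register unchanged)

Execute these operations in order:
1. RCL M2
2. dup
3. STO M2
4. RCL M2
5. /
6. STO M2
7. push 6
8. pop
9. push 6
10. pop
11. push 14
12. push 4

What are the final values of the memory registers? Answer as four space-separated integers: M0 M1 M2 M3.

After op 1 (RCL M2): stack=[0] mem=[0,0,0,0]
After op 2 (dup): stack=[0,0] mem=[0,0,0,0]
After op 3 (STO M2): stack=[0] mem=[0,0,0,0]
After op 4 (RCL M2): stack=[0,0] mem=[0,0,0,0]
After op 5 (/): stack=[0] mem=[0,0,0,0]
After op 6 (STO M2): stack=[empty] mem=[0,0,0,0]
After op 7 (push 6): stack=[6] mem=[0,0,0,0]
After op 8 (pop): stack=[empty] mem=[0,0,0,0]
After op 9 (push 6): stack=[6] mem=[0,0,0,0]
After op 10 (pop): stack=[empty] mem=[0,0,0,0]
After op 11 (push 14): stack=[14] mem=[0,0,0,0]
After op 12 (push 4): stack=[14,4] mem=[0,0,0,0]

Answer: 0 0 0 0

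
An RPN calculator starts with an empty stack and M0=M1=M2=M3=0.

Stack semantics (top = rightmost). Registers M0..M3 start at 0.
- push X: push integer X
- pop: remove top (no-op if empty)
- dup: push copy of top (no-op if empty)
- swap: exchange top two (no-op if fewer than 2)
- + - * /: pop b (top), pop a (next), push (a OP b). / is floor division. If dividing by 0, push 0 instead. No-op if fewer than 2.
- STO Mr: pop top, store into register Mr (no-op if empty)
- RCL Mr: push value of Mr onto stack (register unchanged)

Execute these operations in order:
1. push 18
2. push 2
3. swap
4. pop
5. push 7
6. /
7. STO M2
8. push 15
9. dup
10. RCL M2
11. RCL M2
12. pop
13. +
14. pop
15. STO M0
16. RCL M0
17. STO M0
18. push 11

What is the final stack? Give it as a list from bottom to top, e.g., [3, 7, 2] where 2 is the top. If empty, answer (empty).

After op 1 (push 18): stack=[18] mem=[0,0,0,0]
After op 2 (push 2): stack=[18,2] mem=[0,0,0,0]
After op 3 (swap): stack=[2,18] mem=[0,0,0,0]
After op 4 (pop): stack=[2] mem=[0,0,0,0]
After op 5 (push 7): stack=[2,7] mem=[0,0,0,0]
After op 6 (/): stack=[0] mem=[0,0,0,0]
After op 7 (STO M2): stack=[empty] mem=[0,0,0,0]
After op 8 (push 15): stack=[15] mem=[0,0,0,0]
After op 9 (dup): stack=[15,15] mem=[0,0,0,0]
After op 10 (RCL M2): stack=[15,15,0] mem=[0,0,0,0]
After op 11 (RCL M2): stack=[15,15,0,0] mem=[0,0,0,0]
After op 12 (pop): stack=[15,15,0] mem=[0,0,0,0]
After op 13 (+): stack=[15,15] mem=[0,0,0,0]
After op 14 (pop): stack=[15] mem=[0,0,0,0]
After op 15 (STO M0): stack=[empty] mem=[15,0,0,0]
After op 16 (RCL M0): stack=[15] mem=[15,0,0,0]
After op 17 (STO M0): stack=[empty] mem=[15,0,0,0]
After op 18 (push 11): stack=[11] mem=[15,0,0,0]

Answer: [11]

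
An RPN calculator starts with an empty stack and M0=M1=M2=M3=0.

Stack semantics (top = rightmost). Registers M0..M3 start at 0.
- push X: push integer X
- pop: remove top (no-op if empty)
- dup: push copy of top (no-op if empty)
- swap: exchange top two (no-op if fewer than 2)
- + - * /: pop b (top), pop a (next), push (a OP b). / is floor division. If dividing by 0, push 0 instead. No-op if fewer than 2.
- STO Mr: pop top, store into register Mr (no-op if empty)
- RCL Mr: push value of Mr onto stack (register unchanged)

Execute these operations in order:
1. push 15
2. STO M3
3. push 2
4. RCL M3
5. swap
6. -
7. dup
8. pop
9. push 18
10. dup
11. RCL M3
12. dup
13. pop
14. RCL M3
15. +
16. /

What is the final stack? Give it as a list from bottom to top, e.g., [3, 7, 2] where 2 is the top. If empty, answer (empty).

Answer: [13, 18, 0]

Derivation:
After op 1 (push 15): stack=[15] mem=[0,0,0,0]
After op 2 (STO M3): stack=[empty] mem=[0,0,0,15]
After op 3 (push 2): stack=[2] mem=[0,0,0,15]
After op 4 (RCL M3): stack=[2,15] mem=[0,0,0,15]
After op 5 (swap): stack=[15,2] mem=[0,0,0,15]
After op 6 (-): stack=[13] mem=[0,0,0,15]
After op 7 (dup): stack=[13,13] mem=[0,0,0,15]
After op 8 (pop): stack=[13] mem=[0,0,0,15]
After op 9 (push 18): stack=[13,18] mem=[0,0,0,15]
After op 10 (dup): stack=[13,18,18] mem=[0,0,0,15]
After op 11 (RCL M3): stack=[13,18,18,15] mem=[0,0,0,15]
After op 12 (dup): stack=[13,18,18,15,15] mem=[0,0,0,15]
After op 13 (pop): stack=[13,18,18,15] mem=[0,0,0,15]
After op 14 (RCL M3): stack=[13,18,18,15,15] mem=[0,0,0,15]
After op 15 (+): stack=[13,18,18,30] mem=[0,0,0,15]
After op 16 (/): stack=[13,18,0] mem=[0,0,0,15]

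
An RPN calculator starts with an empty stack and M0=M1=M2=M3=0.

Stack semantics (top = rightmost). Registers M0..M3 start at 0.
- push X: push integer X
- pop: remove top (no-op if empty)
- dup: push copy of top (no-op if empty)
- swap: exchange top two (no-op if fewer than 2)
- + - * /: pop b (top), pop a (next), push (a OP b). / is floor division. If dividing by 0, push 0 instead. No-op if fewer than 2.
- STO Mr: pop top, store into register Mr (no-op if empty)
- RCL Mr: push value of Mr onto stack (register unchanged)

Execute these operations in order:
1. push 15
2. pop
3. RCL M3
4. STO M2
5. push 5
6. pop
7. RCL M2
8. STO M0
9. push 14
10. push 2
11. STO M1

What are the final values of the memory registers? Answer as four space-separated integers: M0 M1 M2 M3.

After op 1 (push 15): stack=[15] mem=[0,0,0,0]
After op 2 (pop): stack=[empty] mem=[0,0,0,0]
After op 3 (RCL M3): stack=[0] mem=[0,0,0,0]
After op 4 (STO M2): stack=[empty] mem=[0,0,0,0]
After op 5 (push 5): stack=[5] mem=[0,0,0,0]
After op 6 (pop): stack=[empty] mem=[0,0,0,0]
After op 7 (RCL M2): stack=[0] mem=[0,0,0,0]
After op 8 (STO M0): stack=[empty] mem=[0,0,0,0]
After op 9 (push 14): stack=[14] mem=[0,0,0,0]
After op 10 (push 2): stack=[14,2] mem=[0,0,0,0]
After op 11 (STO M1): stack=[14] mem=[0,2,0,0]

Answer: 0 2 0 0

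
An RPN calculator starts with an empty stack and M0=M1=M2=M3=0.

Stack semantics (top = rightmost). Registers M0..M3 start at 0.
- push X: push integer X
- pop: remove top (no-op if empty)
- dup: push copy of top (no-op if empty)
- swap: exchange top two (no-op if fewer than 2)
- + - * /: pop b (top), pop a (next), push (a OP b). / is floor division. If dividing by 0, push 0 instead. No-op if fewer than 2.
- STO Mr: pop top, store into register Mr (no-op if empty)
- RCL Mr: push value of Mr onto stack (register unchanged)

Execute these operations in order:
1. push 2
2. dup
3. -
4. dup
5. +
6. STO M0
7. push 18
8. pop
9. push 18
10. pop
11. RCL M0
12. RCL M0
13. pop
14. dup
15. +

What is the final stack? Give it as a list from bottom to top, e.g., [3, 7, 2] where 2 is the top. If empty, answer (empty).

Answer: [0]

Derivation:
After op 1 (push 2): stack=[2] mem=[0,0,0,0]
After op 2 (dup): stack=[2,2] mem=[0,0,0,0]
After op 3 (-): stack=[0] mem=[0,0,0,0]
After op 4 (dup): stack=[0,0] mem=[0,0,0,0]
After op 5 (+): stack=[0] mem=[0,0,0,0]
After op 6 (STO M0): stack=[empty] mem=[0,0,0,0]
After op 7 (push 18): stack=[18] mem=[0,0,0,0]
After op 8 (pop): stack=[empty] mem=[0,0,0,0]
After op 9 (push 18): stack=[18] mem=[0,0,0,0]
After op 10 (pop): stack=[empty] mem=[0,0,0,0]
After op 11 (RCL M0): stack=[0] mem=[0,0,0,0]
After op 12 (RCL M0): stack=[0,0] mem=[0,0,0,0]
After op 13 (pop): stack=[0] mem=[0,0,0,0]
After op 14 (dup): stack=[0,0] mem=[0,0,0,0]
After op 15 (+): stack=[0] mem=[0,0,0,0]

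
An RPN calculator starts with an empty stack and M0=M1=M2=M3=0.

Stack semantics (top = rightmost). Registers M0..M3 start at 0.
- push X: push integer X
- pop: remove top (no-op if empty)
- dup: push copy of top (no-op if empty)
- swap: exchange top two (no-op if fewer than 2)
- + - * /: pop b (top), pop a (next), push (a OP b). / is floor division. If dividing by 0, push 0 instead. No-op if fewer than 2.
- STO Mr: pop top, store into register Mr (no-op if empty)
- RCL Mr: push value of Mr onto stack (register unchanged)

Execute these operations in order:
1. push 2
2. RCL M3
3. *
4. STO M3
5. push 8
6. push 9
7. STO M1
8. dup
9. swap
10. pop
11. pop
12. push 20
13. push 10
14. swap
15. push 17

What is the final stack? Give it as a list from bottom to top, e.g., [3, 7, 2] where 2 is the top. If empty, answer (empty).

After op 1 (push 2): stack=[2] mem=[0,0,0,0]
After op 2 (RCL M3): stack=[2,0] mem=[0,0,0,0]
After op 3 (*): stack=[0] mem=[0,0,0,0]
After op 4 (STO M3): stack=[empty] mem=[0,0,0,0]
After op 5 (push 8): stack=[8] mem=[0,0,0,0]
After op 6 (push 9): stack=[8,9] mem=[0,0,0,0]
After op 7 (STO M1): stack=[8] mem=[0,9,0,0]
After op 8 (dup): stack=[8,8] mem=[0,9,0,0]
After op 9 (swap): stack=[8,8] mem=[0,9,0,0]
After op 10 (pop): stack=[8] mem=[0,9,0,0]
After op 11 (pop): stack=[empty] mem=[0,9,0,0]
After op 12 (push 20): stack=[20] mem=[0,9,0,0]
After op 13 (push 10): stack=[20,10] mem=[0,9,0,0]
After op 14 (swap): stack=[10,20] mem=[0,9,0,0]
After op 15 (push 17): stack=[10,20,17] mem=[0,9,0,0]

Answer: [10, 20, 17]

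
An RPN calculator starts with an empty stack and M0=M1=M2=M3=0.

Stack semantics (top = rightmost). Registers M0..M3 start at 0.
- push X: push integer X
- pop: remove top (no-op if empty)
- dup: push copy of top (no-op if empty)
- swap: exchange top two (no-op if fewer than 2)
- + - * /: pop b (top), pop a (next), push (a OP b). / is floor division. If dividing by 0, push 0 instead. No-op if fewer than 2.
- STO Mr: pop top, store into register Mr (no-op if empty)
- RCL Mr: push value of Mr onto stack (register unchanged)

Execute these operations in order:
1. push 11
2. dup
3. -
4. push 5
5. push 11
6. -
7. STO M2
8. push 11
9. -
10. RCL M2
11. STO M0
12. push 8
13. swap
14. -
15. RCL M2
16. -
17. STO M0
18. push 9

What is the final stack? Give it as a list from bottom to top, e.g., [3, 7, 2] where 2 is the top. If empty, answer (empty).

After op 1 (push 11): stack=[11] mem=[0,0,0,0]
After op 2 (dup): stack=[11,11] mem=[0,0,0,0]
After op 3 (-): stack=[0] mem=[0,0,0,0]
After op 4 (push 5): stack=[0,5] mem=[0,0,0,0]
After op 5 (push 11): stack=[0,5,11] mem=[0,0,0,0]
After op 6 (-): stack=[0,-6] mem=[0,0,0,0]
After op 7 (STO M2): stack=[0] mem=[0,0,-6,0]
After op 8 (push 11): stack=[0,11] mem=[0,0,-6,0]
After op 9 (-): stack=[-11] mem=[0,0,-6,0]
After op 10 (RCL M2): stack=[-11,-6] mem=[0,0,-6,0]
After op 11 (STO M0): stack=[-11] mem=[-6,0,-6,0]
After op 12 (push 8): stack=[-11,8] mem=[-6,0,-6,0]
After op 13 (swap): stack=[8,-11] mem=[-6,0,-6,0]
After op 14 (-): stack=[19] mem=[-6,0,-6,0]
After op 15 (RCL M2): stack=[19,-6] mem=[-6,0,-6,0]
After op 16 (-): stack=[25] mem=[-6,0,-6,0]
After op 17 (STO M0): stack=[empty] mem=[25,0,-6,0]
After op 18 (push 9): stack=[9] mem=[25,0,-6,0]

Answer: [9]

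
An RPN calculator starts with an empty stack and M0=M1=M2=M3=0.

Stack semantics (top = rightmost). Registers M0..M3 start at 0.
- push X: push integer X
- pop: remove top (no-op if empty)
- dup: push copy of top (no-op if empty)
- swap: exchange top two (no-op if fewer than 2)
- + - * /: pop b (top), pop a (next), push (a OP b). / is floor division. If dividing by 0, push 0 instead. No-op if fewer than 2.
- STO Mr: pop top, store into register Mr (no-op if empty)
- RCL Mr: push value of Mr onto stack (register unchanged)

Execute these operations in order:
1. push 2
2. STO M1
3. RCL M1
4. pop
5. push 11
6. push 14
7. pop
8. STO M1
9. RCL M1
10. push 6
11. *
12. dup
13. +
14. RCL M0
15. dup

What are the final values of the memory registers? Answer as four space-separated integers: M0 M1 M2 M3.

After op 1 (push 2): stack=[2] mem=[0,0,0,0]
After op 2 (STO M1): stack=[empty] mem=[0,2,0,0]
After op 3 (RCL M1): stack=[2] mem=[0,2,0,0]
After op 4 (pop): stack=[empty] mem=[0,2,0,0]
After op 5 (push 11): stack=[11] mem=[0,2,0,0]
After op 6 (push 14): stack=[11,14] mem=[0,2,0,0]
After op 7 (pop): stack=[11] mem=[0,2,0,0]
After op 8 (STO M1): stack=[empty] mem=[0,11,0,0]
After op 9 (RCL M1): stack=[11] mem=[0,11,0,0]
After op 10 (push 6): stack=[11,6] mem=[0,11,0,0]
After op 11 (*): stack=[66] mem=[0,11,0,0]
After op 12 (dup): stack=[66,66] mem=[0,11,0,0]
After op 13 (+): stack=[132] mem=[0,11,0,0]
After op 14 (RCL M0): stack=[132,0] mem=[0,11,0,0]
After op 15 (dup): stack=[132,0,0] mem=[0,11,0,0]

Answer: 0 11 0 0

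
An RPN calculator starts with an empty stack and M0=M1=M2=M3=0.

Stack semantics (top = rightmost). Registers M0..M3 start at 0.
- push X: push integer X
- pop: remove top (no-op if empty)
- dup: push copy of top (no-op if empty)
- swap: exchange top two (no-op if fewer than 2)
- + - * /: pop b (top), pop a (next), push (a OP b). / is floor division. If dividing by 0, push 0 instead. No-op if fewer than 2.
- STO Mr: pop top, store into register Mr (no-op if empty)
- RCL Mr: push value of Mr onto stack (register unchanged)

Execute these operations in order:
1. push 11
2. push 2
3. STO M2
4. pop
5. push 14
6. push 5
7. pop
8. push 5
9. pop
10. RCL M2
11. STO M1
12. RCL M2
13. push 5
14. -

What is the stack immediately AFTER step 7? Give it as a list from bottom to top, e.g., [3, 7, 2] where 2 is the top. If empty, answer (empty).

After op 1 (push 11): stack=[11] mem=[0,0,0,0]
After op 2 (push 2): stack=[11,2] mem=[0,0,0,0]
After op 3 (STO M2): stack=[11] mem=[0,0,2,0]
After op 4 (pop): stack=[empty] mem=[0,0,2,0]
After op 5 (push 14): stack=[14] mem=[0,0,2,0]
After op 6 (push 5): stack=[14,5] mem=[0,0,2,0]
After op 7 (pop): stack=[14] mem=[0,0,2,0]

[14]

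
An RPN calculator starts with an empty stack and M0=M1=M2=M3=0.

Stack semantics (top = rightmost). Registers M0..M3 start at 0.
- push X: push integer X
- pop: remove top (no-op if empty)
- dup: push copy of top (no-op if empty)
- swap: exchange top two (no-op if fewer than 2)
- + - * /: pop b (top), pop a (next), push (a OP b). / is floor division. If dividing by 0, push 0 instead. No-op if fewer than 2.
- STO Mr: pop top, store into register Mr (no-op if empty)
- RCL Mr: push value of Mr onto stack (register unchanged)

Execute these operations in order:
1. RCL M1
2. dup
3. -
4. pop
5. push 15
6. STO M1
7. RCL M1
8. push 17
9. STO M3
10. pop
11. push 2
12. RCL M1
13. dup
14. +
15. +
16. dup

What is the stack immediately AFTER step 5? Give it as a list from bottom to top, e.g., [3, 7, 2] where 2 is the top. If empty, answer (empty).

After op 1 (RCL M1): stack=[0] mem=[0,0,0,0]
After op 2 (dup): stack=[0,0] mem=[0,0,0,0]
After op 3 (-): stack=[0] mem=[0,0,0,0]
After op 4 (pop): stack=[empty] mem=[0,0,0,0]
After op 5 (push 15): stack=[15] mem=[0,0,0,0]

[15]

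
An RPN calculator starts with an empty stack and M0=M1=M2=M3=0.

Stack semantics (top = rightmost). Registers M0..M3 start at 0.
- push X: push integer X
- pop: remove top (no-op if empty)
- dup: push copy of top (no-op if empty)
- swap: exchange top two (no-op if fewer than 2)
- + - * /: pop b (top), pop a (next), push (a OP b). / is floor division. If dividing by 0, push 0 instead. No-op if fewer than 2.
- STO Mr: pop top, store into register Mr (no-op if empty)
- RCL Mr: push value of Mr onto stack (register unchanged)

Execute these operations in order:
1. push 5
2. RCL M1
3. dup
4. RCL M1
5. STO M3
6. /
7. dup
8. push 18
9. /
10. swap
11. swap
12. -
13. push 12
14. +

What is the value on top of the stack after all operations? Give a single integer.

Answer: 12

Derivation:
After op 1 (push 5): stack=[5] mem=[0,0,0,0]
After op 2 (RCL M1): stack=[5,0] mem=[0,0,0,0]
After op 3 (dup): stack=[5,0,0] mem=[0,0,0,0]
After op 4 (RCL M1): stack=[5,0,0,0] mem=[0,0,0,0]
After op 5 (STO M3): stack=[5,0,0] mem=[0,0,0,0]
After op 6 (/): stack=[5,0] mem=[0,0,0,0]
After op 7 (dup): stack=[5,0,0] mem=[0,0,0,0]
After op 8 (push 18): stack=[5,0,0,18] mem=[0,0,0,0]
After op 9 (/): stack=[5,0,0] mem=[0,0,0,0]
After op 10 (swap): stack=[5,0,0] mem=[0,0,0,0]
After op 11 (swap): stack=[5,0,0] mem=[0,0,0,0]
After op 12 (-): stack=[5,0] mem=[0,0,0,0]
After op 13 (push 12): stack=[5,0,12] mem=[0,0,0,0]
After op 14 (+): stack=[5,12] mem=[0,0,0,0]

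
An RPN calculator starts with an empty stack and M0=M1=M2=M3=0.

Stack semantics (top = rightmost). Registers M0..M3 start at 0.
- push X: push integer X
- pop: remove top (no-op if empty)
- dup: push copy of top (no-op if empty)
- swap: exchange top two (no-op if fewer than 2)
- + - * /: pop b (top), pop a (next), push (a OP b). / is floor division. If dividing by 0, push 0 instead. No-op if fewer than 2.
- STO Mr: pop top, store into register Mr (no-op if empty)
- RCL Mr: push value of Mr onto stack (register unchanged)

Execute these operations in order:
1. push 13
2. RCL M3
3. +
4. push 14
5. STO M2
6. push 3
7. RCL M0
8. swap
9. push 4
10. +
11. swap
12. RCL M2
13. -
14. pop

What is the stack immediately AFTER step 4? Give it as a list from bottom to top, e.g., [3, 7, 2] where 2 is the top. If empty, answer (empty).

After op 1 (push 13): stack=[13] mem=[0,0,0,0]
After op 2 (RCL M3): stack=[13,0] mem=[0,0,0,0]
After op 3 (+): stack=[13] mem=[0,0,0,0]
After op 4 (push 14): stack=[13,14] mem=[0,0,0,0]

[13, 14]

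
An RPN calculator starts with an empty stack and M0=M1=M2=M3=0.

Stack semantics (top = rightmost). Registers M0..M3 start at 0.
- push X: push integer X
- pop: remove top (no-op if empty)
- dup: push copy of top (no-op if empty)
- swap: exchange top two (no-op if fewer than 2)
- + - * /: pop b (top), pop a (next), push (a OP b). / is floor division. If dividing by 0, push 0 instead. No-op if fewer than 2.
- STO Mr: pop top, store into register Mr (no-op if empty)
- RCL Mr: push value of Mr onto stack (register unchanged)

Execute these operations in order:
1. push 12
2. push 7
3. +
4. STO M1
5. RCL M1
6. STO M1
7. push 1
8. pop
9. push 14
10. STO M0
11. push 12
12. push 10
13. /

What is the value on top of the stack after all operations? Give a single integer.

Answer: 1

Derivation:
After op 1 (push 12): stack=[12] mem=[0,0,0,0]
After op 2 (push 7): stack=[12,7] mem=[0,0,0,0]
After op 3 (+): stack=[19] mem=[0,0,0,0]
After op 4 (STO M1): stack=[empty] mem=[0,19,0,0]
After op 5 (RCL M1): stack=[19] mem=[0,19,0,0]
After op 6 (STO M1): stack=[empty] mem=[0,19,0,0]
After op 7 (push 1): stack=[1] mem=[0,19,0,0]
After op 8 (pop): stack=[empty] mem=[0,19,0,0]
After op 9 (push 14): stack=[14] mem=[0,19,0,0]
After op 10 (STO M0): stack=[empty] mem=[14,19,0,0]
After op 11 (push 12): stack=[12] mem=[14,19,0,0]
After op 12 (push 10): stack=[12,10] mem=[14,19,0,0]
After op 13 (/): stack=[1] mem=[14,19,0,0]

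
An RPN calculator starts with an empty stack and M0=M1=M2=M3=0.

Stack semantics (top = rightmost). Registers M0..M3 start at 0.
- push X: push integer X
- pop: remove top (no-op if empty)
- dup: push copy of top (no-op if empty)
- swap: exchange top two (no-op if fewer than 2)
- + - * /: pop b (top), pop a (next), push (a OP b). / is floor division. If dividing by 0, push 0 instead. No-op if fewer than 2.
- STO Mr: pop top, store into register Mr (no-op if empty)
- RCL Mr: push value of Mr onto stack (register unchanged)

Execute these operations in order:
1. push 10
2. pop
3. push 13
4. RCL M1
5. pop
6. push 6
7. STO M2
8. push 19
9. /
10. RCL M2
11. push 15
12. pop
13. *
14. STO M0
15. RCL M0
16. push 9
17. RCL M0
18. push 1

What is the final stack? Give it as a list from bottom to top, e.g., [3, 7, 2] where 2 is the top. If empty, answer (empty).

After op 1 (push 10): stack=[10] mem=[0,0,0,0]
After op 2 (pop): stack=[empty] mem=[0,0,0,0]
After op 3 (push 13): stack=[13] mem=[0,0,0,0]
After op 4 (RCL M1): stack=[13,0] mem=[0,0,0,0]
After op 5 (pop): stack=[13] mem=[0,0,0,0]
After op 6 (push 6): stack=[13,6] mem=[0,0,0,0]
After op 7 (STO M2): stack=[13] mem=[0,0,6,0]
After op 8 (push 19): stack=[13,19] mem=[0,0,6,0]
After op 9 (/): stack=[0] mem=[0,0,6,0]
After op 10 (RCL M2): stack=[0,6] mem=[0,0,6,0]
After op 11 (push 15): stack=[0,6,15] mem=[0,0,6,0]
After op 12 (pop): stack=[0,6] mem=[0,0,6,0]
After op 13 (*): stack=[0] mem=[0,0,6,0]
After op 14 (STO M0): stack=[empty] mem=[0,0,6,0]
After op 15 (RCL M0): stack=[0] mem=[0,0,6,0]
After op 16 (push 9): stack=[0,9] mem=[0,0,6,0]
After op 17 (RCL M0): stack=[0,9,0] mem=[0,0,6,0]
After op 18 (push 1): stack=[0,9,0,1] mem=[0,0,6,0]

Answer: [0, 9, 0, 1]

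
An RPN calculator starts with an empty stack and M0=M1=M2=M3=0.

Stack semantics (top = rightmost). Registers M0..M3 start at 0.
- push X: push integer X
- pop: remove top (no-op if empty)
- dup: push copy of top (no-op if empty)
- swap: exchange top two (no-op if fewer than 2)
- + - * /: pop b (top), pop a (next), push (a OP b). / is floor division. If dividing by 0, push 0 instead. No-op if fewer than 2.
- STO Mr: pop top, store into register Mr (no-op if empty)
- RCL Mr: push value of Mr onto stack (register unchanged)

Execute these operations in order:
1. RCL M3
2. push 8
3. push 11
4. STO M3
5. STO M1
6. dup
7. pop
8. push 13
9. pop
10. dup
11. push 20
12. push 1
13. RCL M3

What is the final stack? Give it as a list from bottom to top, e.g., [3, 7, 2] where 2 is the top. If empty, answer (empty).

Answer: [0, 0, 20, 1, 11]

Derivation:
After op 1 (RCL M3): stack=[0] mem=[0,0,0,0]
After op 2 (push 8): stack=[0,8] mem=[0,0,0,0]
After op 3 (push 11): stack=[0,8,11] mem=[0,0,0,0]
After op 4 (STO M3): stack=[0,8] mem=[0,0,0,11]
After op 5 (STO M1): stack=[0] mem=[0,8,0,11]
After op 6 (dup): stack=[0,0] mem=[0,8,0,11]
After op 7 (pop): stack=[0] mem=[0,8,0,11]
After op 8 (push 13): stack=[0,13] mem=[0,8,0,11]
After op 9 (pop): stack=[0] mem=[0,8,0,11]
After op 10 (dup): stack=[0,0] mem=[0,8,0,11]
After op 11 (push 20): stack=[0,0,20] mem=[0,8,0,11]
After op 12 (push 1): stack=[0,0,20,1] mem=[0,8,0,11]
After op 13 (RCL M3): stack=[0,0,20,1,11] mem=[0,8,0,11]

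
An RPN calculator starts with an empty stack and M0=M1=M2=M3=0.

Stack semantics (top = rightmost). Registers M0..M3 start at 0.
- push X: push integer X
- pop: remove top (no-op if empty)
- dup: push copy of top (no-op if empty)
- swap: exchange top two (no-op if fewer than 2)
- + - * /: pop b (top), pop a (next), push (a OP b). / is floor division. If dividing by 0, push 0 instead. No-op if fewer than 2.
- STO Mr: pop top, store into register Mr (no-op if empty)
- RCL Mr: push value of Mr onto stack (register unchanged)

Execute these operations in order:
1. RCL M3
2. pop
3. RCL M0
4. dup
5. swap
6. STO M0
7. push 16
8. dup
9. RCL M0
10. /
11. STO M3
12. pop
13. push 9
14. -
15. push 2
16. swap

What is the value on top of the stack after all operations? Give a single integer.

After op 1 (RCL M3): stack=[0] mem=[0,0,0,0]
After op 2 (pop): stack=[empty] mem=[0,0,0,0]
After op 3 (RCL M0): stack=[0] mem=[0,0,0,0]
After op 4 (dup): stack=[0,0] mem=[0,0,0,0]
After op 5 (swap): stack=[0,0] mem=[0,0,0,0]
After op 6 (STO M0): stack=[0] mem=[0,0,0,0]
After op 7 (push 16): stack=[0,16] mem=[0,0,0,0]
After op 8 (dup): stack=[0,16,16] mem=[0,0,0,0]
After op 9 (RCL M0): stack=[0,16,16,0] mem=[0,0,0,0]
After op 10 (/): stack=[0,16,0] mem=[0,0,0,0]
After op 11 (STO M3): stack=[0,16] mem=[0,0,0,0]
After op 12 (pop): stack=[0] mem=[0,0,0,0]
After op 13 (push 9): stack=[0,9] mem=[0,0,0,0]
After op 14 (-): stack=[-9] mem=[0,0,0,0]
After op 15 (push 2): stack=[-9,2] mem=[0,0,0,0]
After op 16 (swap): stack=[2,-9] mem=[0,0,0,0]

Answer: -9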